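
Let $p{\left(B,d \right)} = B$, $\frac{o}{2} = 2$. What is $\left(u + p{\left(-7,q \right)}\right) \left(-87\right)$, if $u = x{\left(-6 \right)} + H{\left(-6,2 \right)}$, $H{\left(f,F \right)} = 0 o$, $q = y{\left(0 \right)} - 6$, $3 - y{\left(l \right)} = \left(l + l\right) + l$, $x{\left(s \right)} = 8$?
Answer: $-87$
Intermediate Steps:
$o = 4$ ($o = 2 \cdot 2 = 4$)
$y{\left(l \right)} = 3 - 3 l$ ($y{\left(l \right)} = 3 - \left(\left(l + l\right) + l\right) = 3 - \left(2 l + l\right) = 3 - 3 l$)
$q = -3$ ($q = \left(3 - 0\right) - 6 = \left(3 + 0\right) - 6 = 3 - 6 = -3$)
$H{\left(f,F \right)} = 0$ ($H{\left(f,F \right)} = 0 \cdot 4 = 0$)
$u = 8$ ($u = 8 + 0 = 8$)
$\left(u + p{\left(-7,q \right)}\right) \left(-87\right) = \left(8 - 7\right) \left(-87\right) = 1 \left(-87\right) = -87$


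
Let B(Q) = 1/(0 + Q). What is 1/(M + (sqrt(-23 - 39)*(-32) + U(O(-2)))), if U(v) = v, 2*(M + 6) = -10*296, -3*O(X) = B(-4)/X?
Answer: -855960/1308561313 + 18432*I*sqrt(62)/1308561313 ≈ -0.00065412 + 0.00011091*I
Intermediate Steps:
B(Q) = 1/Q
O(X) = 1/(12*X) (O(X) = -1/(3*(-4)*X) = -(-1)/(12*X) = 1/(12*X))
M = -1486 (M = -6 + (-10*296)/2 = -6 + (1/2)*(-2960) = -6 - 1480 = -1486)
1/(M + (sqrt(-23 - 39)*(-32) + U(O(-2)))) = 1/(-1486 + (sqrt(-23 - 39)*(-32) + (1/12)/(-2))) = 1/(-1486 + (sqrt(-62)*(-32) + (1/12)*(-1/2))) = 1/(-1486 + ((I*sqrt(62))*(-32) - 1/24)) = 1/(-1486 + (-32*I*sqrt(62) - 1/24)) = 1/(-1486 + (-1/24 - 32*I*sqrt(62))) = 1/(-35665/24 - 32*I*sqrt(62))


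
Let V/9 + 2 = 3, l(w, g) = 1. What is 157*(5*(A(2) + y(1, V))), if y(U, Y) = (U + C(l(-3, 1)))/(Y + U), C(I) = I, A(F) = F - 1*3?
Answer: -628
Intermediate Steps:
V = 9 (V = -18 + 9*3 = -18 + 27 = 9)
A(F) = -3 + F (A(F) = F - 3 = -3 + F)
y(U, Y) = (1 + U)/(U + Y) (y(U, Y) = (U + 1)/(Y + U) = (1 + U)/(U + Y))
157*(5*(A(2) + y(1, V))) = 157*(5*((-3 + 2) + (1 + 1)/(1 + 9))) = 157*(5*(-1 + 2/10)) = 157*(5*(-1 + (⅒)*2)) = 157*(5*(-1 + ⅕)) = 157*(5*(-⅘)) = 157*(-4) = -628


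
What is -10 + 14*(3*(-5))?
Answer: -220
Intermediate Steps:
-10 + 14*(3*(-5)) = -10 + 14*(-15) = -10 - 210 = -220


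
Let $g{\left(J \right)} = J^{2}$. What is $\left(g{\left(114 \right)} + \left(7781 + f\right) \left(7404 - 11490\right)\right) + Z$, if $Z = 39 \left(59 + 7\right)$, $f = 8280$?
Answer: $-65609676$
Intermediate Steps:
$Z = 2574$ ($Z = 39 \cdot 66 = 2574$)
$\left(g{\left(114 \right)} + \left(7781 + f\right) \left(7404 - 11490\right)\right) + Z = \left(114^{2} + \left(7781 + 8280\right) \left(7404 - 11490\right)\right) + 2574 = \left(12996 + 16061 \left(-4086\right)\right) + 2574 = \left(12996 - 65625246\right) + 2574 = -65612250 + 2574 = -65609676$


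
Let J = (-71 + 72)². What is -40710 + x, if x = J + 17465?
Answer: -23244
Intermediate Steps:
J = 1 (J = 1² = 1)
x = 17466 (x = 1 + 17465 = 17466)
-40710 + x = -40710 + 17466 = -23244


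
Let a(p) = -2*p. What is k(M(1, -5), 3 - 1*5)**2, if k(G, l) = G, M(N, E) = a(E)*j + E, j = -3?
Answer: 1225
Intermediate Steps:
M(N, E) = 7*E (M(N, E) = -2*E*(-3) + E = 6*E + E = 7*E)
k(M(1, -5), 3 - 1*5)**2 = (7*(-5))**2 = (-35)**2 = 1225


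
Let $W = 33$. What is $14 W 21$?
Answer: $9702$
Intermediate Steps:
$14 W 21 = 14 \cdot 33 \cdot 21 = 462 \cdot 21 = 9702$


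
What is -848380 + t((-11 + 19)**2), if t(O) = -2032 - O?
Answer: -850476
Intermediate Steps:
-848380 + t((-11 + 19)**2) = -848380 + (-2032 - (-11 + 19)**2) = -848380 + (-2032 - 1*8**2) = -848380 + (-2032 - 1*64) = -848380 + (-2032 - 64) = -848380 - 2096 = -850476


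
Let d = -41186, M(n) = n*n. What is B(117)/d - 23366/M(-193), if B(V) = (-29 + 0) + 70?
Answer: -963879285/1534137314 ≈ -0.62829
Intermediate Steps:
M(n) = n**2
B(V) = 41 (B(V) = -29 + 70 = 41)
B(117)/d - 23366/M(-193) = 41/(-41186) - 23366/((-193)**2) = 41*(-1/41186) - 23366/37249 = -41/41186 - 23366*1/37249 = -41/41186 - 23366/37249 = -963879285/1534137314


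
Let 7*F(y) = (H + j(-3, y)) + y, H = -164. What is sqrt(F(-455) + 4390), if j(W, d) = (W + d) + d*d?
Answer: sqrt(1656746)/7 ≈ 183.88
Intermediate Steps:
j(W, d) = W + d + d**2 (j(W, d) = (W + d) + d**2 = W + d + d**2)
F(y) = -167/7 + y**2/7 + 2*y/7 (F(y) = ((-164 + (-3 + y + y**2)) + y)/7 = ((-167 + y + y**2) + y)/7 = (-167 + y**2 + 2*y)/7 = -167/7 + y**2/7 + 2*y/7)
sqrt(F(-455) + 4390) = sqrt((-167/7 + (1/7)*(-455)**2 + (2/7)*(-455)) + 4390) = sqrt((-167/7 + (1/7)*207025 - 130) + 4390) = sqrt((-167/7 + 29575 - 130) + 4390) = sqrt(205948/7 + 4390) = sqrt(236678/7) = sqrt(1656746)/7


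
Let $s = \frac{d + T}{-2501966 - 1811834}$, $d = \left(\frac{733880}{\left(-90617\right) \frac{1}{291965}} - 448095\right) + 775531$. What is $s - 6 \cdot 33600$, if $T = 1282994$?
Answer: $- \frac{7880610036842111}{39090361460} \approx -2.016 \cdot 10^{5}$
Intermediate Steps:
$d = - \frac{184596006188}{90617}$ ($d = \left(\frac{733880}{\left(-90617\right) \frac{1}{291965}} - 448095\right) + 775531 = \left(\frac{733880}{- \frac{90617}{291965}} - 448095\right) + 775531 = \left(733880 \left(- \frac{291965}{90617}\right) - 448095\right) + 775531 = \left(- \frac{214267274200}{90617} - 448095\right) + 775531 = - \frac{254872298815}{90617} + 775531 = - \frac{184596006188}{90617} \approx -2.0371 \cdot 10^{6}$)
$s = \frac{6833493889}{39090361460}$ ($s = \frac{- \frac{184596006188}{90617} + 1282994}{-2501966 - 1811834} = - \frac{68334938890}{90617 \left(-4313800\right)} = \left(- \frac{68334938890}{90617}\right) \left(- \frac{1}{4313800}\right) = \frac{6833493889}{39090361460} \approx 0.17481$)
$s - 6 \cdot 33600 = \frac{6833493889}{39090361460} - 6 \cdot 33600 = \frac{6833493889}{39090361460} - 201600 = - \frac{7880610036842111}{39090361460}$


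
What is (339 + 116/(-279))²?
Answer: 8923636225/77841 ≈ 1.1464e+5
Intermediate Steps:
(339 + 116/(-279))² = (339 + 116*(-1/279))² = (339 - 116/279)² = (94465/279)² = 8923636225/77841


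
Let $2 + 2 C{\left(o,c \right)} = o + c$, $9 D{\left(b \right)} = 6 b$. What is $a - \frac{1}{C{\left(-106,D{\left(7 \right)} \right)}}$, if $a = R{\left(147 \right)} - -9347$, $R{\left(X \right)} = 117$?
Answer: $\frac{1466923}{155} \approx 9464.0$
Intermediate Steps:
$D{\left(b \right)} = \frac{2 b}{3}$ ($D{\left(b \right)} = \frac{6 b}{9} = \frac{2 b}{3}$)
$C{\left(o,c \right)} = -1 + \frac{c}{2} + \frac{o}{2}$ ($C{\left(o,c \right)} = -1 + \frac{o + c}{2} = -1 + \frac{c + o}{2} = -1 + \left(\frac{c}{2} + \frac{o}{2}\right) = -1 + \frac{c}{2} + \frac{o}{2}$)
$a = 9464$ ($a = 117 - -9347 = 117 + 9347 = 9464$)
$a - \frac{1}{C{\left(-106,D{\left(7 \right)} \right)}} = 9464 - \frac{1}{-1 + \frac{\frac{2}{3} \cdot 7}{2} + \frac{1}{2} \left(-106\right)} = 9464 - \frac{1}{-1 + \frac{1}{2} \cdot \frac{14}{3} - 53} = 9464 - \frac{1}{-1 + \frac{7}{3} - 53} = 9464 - \frac{1}{- \frac{155}{3}} = 9464 - - \frac{3}{155} = 9464 + \frac{3}{155} = \frac{1466923}{155}$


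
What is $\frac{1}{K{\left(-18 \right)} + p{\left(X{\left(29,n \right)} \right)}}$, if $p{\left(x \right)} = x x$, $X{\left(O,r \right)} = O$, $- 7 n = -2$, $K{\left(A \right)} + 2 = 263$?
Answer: $\frac{1}{1102} \approx 0.00090744$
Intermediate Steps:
$K{\left(A \right)} = 261$ ($K{\left(A \right)} = -2 + 263 = 261$)
$n = \frac{2}{7}$ ($n = \left(- \frac{1}{7}\right) \left(-2\right) = \frac{2}{7} \approx 0.28571$)
$p{\left(x \right)} = x^{2}$
$\frac{1}{K{\left(-18 \right)} + p{\left(X{\left(29,n \right)} \right)}} = \frac{1}{261 + 29^{2}} = \frac{1}{261 + 841} = \frac{1}{1102}$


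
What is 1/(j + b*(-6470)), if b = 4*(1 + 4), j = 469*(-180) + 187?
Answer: -1/213633 ≈ -4.6809e-6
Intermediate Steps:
j = -84233 (j = -84420 + 187 = -84233)
b = 20 (b = 4*5 = 20)
1/(j + b*(-6470)) = 1/(-84233 + 20*(-6470)) = 1/(-84233 - 129400) = 1/(-213633) = -1/213633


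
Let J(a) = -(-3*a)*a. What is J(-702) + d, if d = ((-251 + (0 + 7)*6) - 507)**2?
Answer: 1991068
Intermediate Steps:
J(a) = 3*a**2 (J(a) = -(-3)*a**2 = 3*a**2)
d = 512656 (d = ((-251 + 7*6) - 507)**2 = ((-251 + 42) - 507)**2 = (-209 - 507)**2 = (-716)**2 = 512656)
J(-702) + d = 3*(-702)**2 + 512656 = 3*492804 + 512656 = 1478412 + 512656 = 1991068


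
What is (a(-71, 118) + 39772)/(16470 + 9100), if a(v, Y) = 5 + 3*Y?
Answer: 40131/25570 ≈ 1.5695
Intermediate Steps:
(a(-71, 118) + 39772)/(16470 + 9100) = ((5 + 3*118) + 39772)/(16470 + 9100) = ((5 + 354) + 39772)/25570 = (359 + 39772)*(1/25570) = 40131*(1/25570) = 40131/25570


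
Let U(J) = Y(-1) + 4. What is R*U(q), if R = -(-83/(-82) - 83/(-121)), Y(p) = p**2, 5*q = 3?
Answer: -84245/9922 ≈ -8.4907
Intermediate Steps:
q = 3/5 (q = (1/5)*3 = 3/5 ≈ 0.60000)
U(J) = 5 (U(J) = (-1)**2 + 4 = 1 + 4 = 5)
R = -16849/9922 (R = -(-83*(-1/82) - 83*(-1/121)) = -(83/82 + 83/121) = -1*16849/9922 = -16849/9922 ≈ -1.6981)
R*U(q) = -16849/9922*5 = -84245/9922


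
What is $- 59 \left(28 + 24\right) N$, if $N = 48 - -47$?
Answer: $-291460$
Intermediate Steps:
$N = 95$ ($N = 48 + 47 = 95$)
$- 59 \left(28 + 24\right) N = - 59 \left(28 + 24\right) 95 = \left(-59\right) 52 \cdot 95 = \left(-3068\right) 95 = -291460$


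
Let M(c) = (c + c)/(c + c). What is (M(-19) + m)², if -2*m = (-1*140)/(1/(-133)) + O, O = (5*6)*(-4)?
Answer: 85544001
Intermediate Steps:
M(c) = 1 (M(c) = (2*c)/((2*c)) = (2*c)*(1/(2*c)) = 1)
O = -120 (O = 30*(-4) = -120)
m = -9250 (m = -((-1*140)/(1/(-133)) - 120)/2 = -(-140/(-1/133) - 120)/2 = -(-140*(-133) - 120)/2 = -(18620 - 120)/2 = -½*18500 = -9250)
(M(-19) + m)² = (1 - 9250)² = (-9249)² = 85544001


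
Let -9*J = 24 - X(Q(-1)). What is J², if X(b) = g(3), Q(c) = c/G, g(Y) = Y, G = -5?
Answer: 49/9 ≈ 5.4444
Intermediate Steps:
Q(c) = -c/5 (Q(c) = c/(-5) = c*(-⅕) = -c/5)
X(b) = 3
J = -7/3 (J = -(24 - 1*3)/9 = -(24 - 3)/9 = -⅑*21 = -7/3 ≈ -2.3333)
J² = (-7/3)² = 49/9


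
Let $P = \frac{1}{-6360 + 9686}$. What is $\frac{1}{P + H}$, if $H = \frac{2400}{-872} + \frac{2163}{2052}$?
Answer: $- \frac{123986628}{210516815} \approx -0.58896$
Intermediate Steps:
$P = \frac{1}{3326} \approx 0.00030066$
$H = - \frac{126611}{74556}$ ($H = 2400 \left(- \frac{1}{872}\right) + 2163 \cdot \frac{1}{2052} = - \frac{300}{109} + \frac{721}{684} = - \frac{126611}{74556} \approx -1.6982$)
$\frac{1}{P + H} = \frac{1}{\frac{1}{3326} - \frac{126611}{74556}} = \frac{1}{- \frac{210516815}{123986628}} = - \frac{123986628}{210516815}$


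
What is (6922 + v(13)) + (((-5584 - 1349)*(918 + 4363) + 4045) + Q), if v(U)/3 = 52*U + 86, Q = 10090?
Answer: -36589830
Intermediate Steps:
v(U) = 258 + 156*U (v(U) = 3*(52*U + 86) = 3*(86 + 52*U) = 258 + 156*U)
(6922 + v(13)) + (((-5584 - 1349)*(918 + 4363) + 4045) + Q) = (6922 + (258 + 156*13)) + (((-5584 - 1349)*(918 + 4363) + 4045) + 10090) = (6922 + (258 + 2028)) + ((-6933*5281 + 4045) + 10090) = (6922 + 2286) + ((-36613173 + 4045) + 10090) = 9208 + (-36609128 + 10090) = 9208 - 36599038 = -36589830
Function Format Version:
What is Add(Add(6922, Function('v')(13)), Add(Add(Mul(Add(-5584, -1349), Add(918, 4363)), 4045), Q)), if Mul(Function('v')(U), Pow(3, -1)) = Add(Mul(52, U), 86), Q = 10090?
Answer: -36589830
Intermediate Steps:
Function('v')(U) = Add(258, Mul(156, U)) (Function('v')(U) = Mul(3, Add(Mul(52, U), 86)) = Mul(3, Add(86, Mul(52, U))) = Add(258, Mul(156, U)))
Add(Add(6922, Function('v')(13)), Add(Add(Mul(Add(-5584, -1349), Add(918, 4363)), 4045), Q)) = Add(Add(6922, Add(258, Mul(156, 13))), Add(Add(Mul(Add(-5584, -1349), Add(918, 4363)), 4045), 10090)) = Add(Add(6922, Add(258, 2028)), Add(Add(Mul(-6933, 5281), 4045), 10090)) = Add(Add(6922, 2286), Add(Add(-36613173, 4045), 10090)) = Add(9208, Add(-36609128, 10090)) = Add(9208, -36599038) = -36589830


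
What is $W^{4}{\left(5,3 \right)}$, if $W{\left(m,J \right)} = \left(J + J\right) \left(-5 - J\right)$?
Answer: $5308416$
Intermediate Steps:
$W{\left(m,J \right)} = 2 J \left(-5 - J\right)$
$W^{4}{\left(5,3 \right)} = \left(\left(-2\right) 3 \left(5 + 3\right)\right)^{4} = \left(\left(-2\right) 3 \cdot 8\right)^{4} = \left(-48\right)^{4} = 5308416$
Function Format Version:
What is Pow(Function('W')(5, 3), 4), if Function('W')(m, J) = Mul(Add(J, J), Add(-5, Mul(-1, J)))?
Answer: 5308416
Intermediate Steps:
Function('W')(m, J) = Mul(2, J, Add(-5, Mul(-1, J))) (Function('W')(m, J) = Mul(Mul(2, J), Add(-5, Mul(-1, J))) = Mul(2, J, Add(-5, Mul(-1, J))))
Pow(Function('W')(5, 3), 4) = Pow(Mul(-2, 3, Add(5, 3)), 4) = Pow(Mul(-2, 3, 8), 4) = Pow(-48, 4) = 5308416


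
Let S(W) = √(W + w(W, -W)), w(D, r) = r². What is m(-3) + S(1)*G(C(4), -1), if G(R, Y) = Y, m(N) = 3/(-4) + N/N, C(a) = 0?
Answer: ¼ - √2 ≈ -1.1642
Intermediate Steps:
m(N) = ¼ (m(N) = 3*(-¼) + 1 = -¾ + 1 = ¼)
S(W) = √(W + W²) (S(W) = √(W + (-W)²) = √(W + W²))
m(-3) + S(1)*G(C(4), -1) = ¼ + √(1*(1 + 1))*(-1) = ¼ + √(1*2)*(-1) = ¼ + √2*(-1) = ¼ - √2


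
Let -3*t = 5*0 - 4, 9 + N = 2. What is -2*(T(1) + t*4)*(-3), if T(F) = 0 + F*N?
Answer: -10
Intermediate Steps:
N = -7 (N = -9 + 2 = -7)
t = 4/3 (t = -(5*0 - 4)/3 = -(0 - 4)/3 = -⅓*(-4) = 4/3 ≈ 1.3333)
T(F) = -7*F (T(F) = 0 + F*(-7) = 0 - 7*F = -7*F)
-2*(T(1) + t*4)*(-3) = -2*(-7*1 + (4/3)*4)*(-3) = -2*(-7 + 16/3)*(-3) = -2*(-5/3)*(-3) = (10/3)*(-3) = -10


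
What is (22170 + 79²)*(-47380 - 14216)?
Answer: -1750003956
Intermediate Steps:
(22170 + 79²)*(-47380 - 14216) = (22170 + 6241)*(-61596) = 28411*(-61596) = -1750003956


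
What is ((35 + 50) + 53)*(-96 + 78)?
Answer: -2484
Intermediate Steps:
((35 + 50) + 53)*(-96 + 78) = (85 + 53)*(-18) = 138*(-18) = -2484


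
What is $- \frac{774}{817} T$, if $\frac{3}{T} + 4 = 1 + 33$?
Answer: $- \frac{9}{95} \approx -0.094737$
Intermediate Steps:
$T = \frac{1}{10}$ ($T = \frac{3}{-4 + \left(1 + 33\right)} = \frac{3}{-4 + 34} = \frac{3}{30} = 3 \cdot \frac{1}{30} = \frac{1}{10} \approx 0.1$)
$- \frac{774}{817} T = - \frac{774}{817} \cdot \frac{1}{10} = \left(-774\right) \frac{1}{817} \cdot \frac{1}{10} = \left(- \frac{18}{19}\right) \frac{1}{10} = - \frac{9}{95}$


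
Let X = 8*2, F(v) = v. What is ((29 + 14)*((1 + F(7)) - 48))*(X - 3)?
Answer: -22360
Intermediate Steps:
X = 16
((29 + 14)*((1 + F(7)) - 48))*(X - 3) = ((29 + 14)*((1 + 7) - 48))*(16 - 3) = (43*(8 - 48))*13 = (43*(-40))*13 = -1720*13 = -22360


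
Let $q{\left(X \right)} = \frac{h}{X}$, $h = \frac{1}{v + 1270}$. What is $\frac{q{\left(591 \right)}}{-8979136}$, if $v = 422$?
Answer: $- \frac{1}{8978884584192} \approx -1.1137 \cdot 10^{-13}$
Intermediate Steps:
$h = \frac{1}{1692}$ ($h = \frac{1}{422 + 1270} = \frac{1}{1692} \approx 0.00059102$)
$q{\left(X \right)} = \frac{1}{1692 X}$
$\frac{q{\left(591 \right)}}{-8979136} = \frac{\frac{1}{1692} \cdot \frac{1}{591}}{-8979136} = \frac{1}{1692} \cdot \frac{1}{591} \left(- \frac{1}{8979136}\right) = \frac{1}{999972} \left(- \frac{1}{8979136}\right) = - \frac{1}{8978884584192}$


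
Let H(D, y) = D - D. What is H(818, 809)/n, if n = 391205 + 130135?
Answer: 0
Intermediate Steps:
n = 521340
H(D, y) = 0
H(818, 809)/n = 0/521340 = 0*(1/521340) = 0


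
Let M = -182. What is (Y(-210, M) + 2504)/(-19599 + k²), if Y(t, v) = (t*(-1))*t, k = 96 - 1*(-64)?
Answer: -41596/6001 ≈ -6.9315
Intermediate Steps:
k = 160 (k = 96 + 64 = 160)
Y(t, v) = -t² (Y(t, v) = (-t)*t = -t²)
(Y(-210, M) + 2504)/(-19599 + k²) = (-1*(-210)² + 2504)/(-19599 + 160²) = (-1*44100 + 2504)/(-19599 + 25600) = (-44100 + 2504)/6001 = -41596*1/6001 = -41596/6001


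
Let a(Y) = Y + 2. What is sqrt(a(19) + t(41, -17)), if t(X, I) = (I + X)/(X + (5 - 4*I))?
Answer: sqrt(7657)/19 ≈ 4.6055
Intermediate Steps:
a(Y) = 2 + Y
t(X, I) = (I + X)/(5 + X - 4*I)
sqrt(a(19) + t(41, -17)) = sqrt((2 + 19) + (-17 + 41)/(5 + 41 - 4*(-17))) = sqrt(21 + 24/(5 + 41 + 68)) = sqrt(21 + 24/114) = sqrt(21 + (1/114)*24) = sqrt(21 + 4/19) = sqrt(403/19) = sqrt(7657)/19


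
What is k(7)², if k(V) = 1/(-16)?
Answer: 1/256 ≈ 0.0039063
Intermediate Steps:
k(V) = -1/16
k(7)² = (-1/16)² = 1/256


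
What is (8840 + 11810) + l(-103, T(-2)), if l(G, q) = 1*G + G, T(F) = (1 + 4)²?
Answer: 20444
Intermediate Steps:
T(F) = 25 (T(F) = 5² = 25)
l(G, q) = 2*G (l(G, q) = G + G = 2*G)
(8840 + 11810) + l(-103, T(-2)) = (8840 + 11810) + 2*(-103) = 20650 - 206 = 20444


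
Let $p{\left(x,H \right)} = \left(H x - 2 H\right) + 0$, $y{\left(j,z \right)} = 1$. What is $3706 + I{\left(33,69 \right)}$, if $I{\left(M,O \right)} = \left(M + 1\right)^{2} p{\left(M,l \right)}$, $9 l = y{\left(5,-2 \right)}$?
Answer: $\frac{69190}{9} \approx 7687.8$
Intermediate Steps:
$l = \frac{1}{9}$ ($l = \frac{1}{9} \cdot 1 = \frac{1}{9} \approx 0.11111$)
$p{\left(x,H \right)} = - 2 H + H x$ ($p{\left(x,H \right)} = \left(- 2 H + H x\right) + 0 = - 2 H + H x$)
$I{\left(M,O \right)} = \left(1 + M\right)^{2} \left(- \frac{2}{9} + \frac{M}{9}\right)$ ($I{\left(M,O \right)} = \left(M + 1\right)^{2} \frac{-2 + M}{9} = \left(1 + M\right)^{2} \left(- \frac{2}{9} + \frac{M}{9}\right)$)
$3706 + I{\left(33,69 \right)} = 3706 + \frac{\left(1 + 33\right)^{2} \left(-2 + 33\right)}{9} = 3706 + \frac{1}{9} \cdot 34^{2} \cdot 31 = 3706 + \frac{1}{9} \cdot 1156 \cdot 31 = 3706 + \frac{35836}{9} = \frac{69190}{9}$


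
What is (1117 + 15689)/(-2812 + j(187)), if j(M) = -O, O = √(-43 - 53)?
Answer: -5907309/988430 + 8403*I*√6/988430 ≈ -5.9765 + 0.020824*I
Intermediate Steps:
O = 4*I*√6 (O = √(-96) = 4*I*√6 ≈ 9.798*I)
j(M) = -4*I*√6
(1117 + 15689)/(-2812 + j(187)) = (1117 + 15689)/(-2812 - 4*I*√6) = 16806/(-2812 - 4*I*√6)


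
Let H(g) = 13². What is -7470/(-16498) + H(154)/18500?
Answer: 70491581/152606500 ≈ 0.46192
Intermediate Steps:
H(g) = 169
-7470/(-16498) + H(154)/18500 = -7470/(-16498) + 169/18500 = -7470*(-1/16498) + 169*(1/18500) = 3735/8249 + 169/18500 = 70491581/152606500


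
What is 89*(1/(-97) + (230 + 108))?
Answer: 2917865/97 ≈ 30081.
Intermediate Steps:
89*(1/(-97) + (230 + 108)) = 89*(-1/97 + 338) = 89*(32785/97) = 2917865/97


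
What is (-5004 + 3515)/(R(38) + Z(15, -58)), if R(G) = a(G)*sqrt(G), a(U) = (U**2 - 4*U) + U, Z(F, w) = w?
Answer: -43181/33607418 - 990185*sqrt(38)/33607418 ≈ -0.18291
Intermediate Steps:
a(U) = U**2 - 3*U
R(G) = G**(3/2)*(-3 + G) (R(G) = (G*(-3 + G))*sqrt(G) = G**(3/2)*(-3 + G))
(-5004 + 3515)/(R(38) + Z(15, -58)) = (-5004 + 3515)/(38**(3/2)*(-3 + 38) - 58) = -1489/((38*sqrt(38))*35 - 58) = -1489/(1330*sqrt(38) - 58) = -1489/(-58 + 1330*sqrt(38))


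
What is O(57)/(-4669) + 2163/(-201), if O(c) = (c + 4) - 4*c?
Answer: -3355160/312823 ≈ -10.725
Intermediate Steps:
O(c) = 4 - 3*c (O(c) = (4 + c) - 4*c = 4 - 3*c)
O(57)/(-4669) + 2163/(-201) = (4 - 3*57)/(-4669) + 2163/(-201) = (4 - 171)*(-1/4669) + 2163*(-1/201) = -167*(-1/4669) - 721/67 = 167/4669 - 721/67 = -3355160/312823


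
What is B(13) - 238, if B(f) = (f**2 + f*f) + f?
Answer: 113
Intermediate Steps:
B(f) = f + 2*f**2 (B(f) = (f**2 + f**2) + f = 2*f**2 + f = f + 2*f**2)
B(13) - 238 = 13*(1 + 2*13) - 238 = 13*(1 + 26) - 238 = 13*27 - 238 = 351 - 238 = 113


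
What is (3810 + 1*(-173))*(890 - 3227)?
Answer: -8499669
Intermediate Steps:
(3810 + 1*(-173))*(890 - 3227) = (3810 - 173)*(-2337) = 3637*(-2337) = -8499669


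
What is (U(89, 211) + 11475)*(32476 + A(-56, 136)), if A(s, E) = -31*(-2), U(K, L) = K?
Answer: 376269432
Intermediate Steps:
A(s, E) = 62
(U(89, 211) + 11475)*(32476 + A(-56, 136)) = (89 + 11475)*(32476 + 62) = 11564*32538 = 376269432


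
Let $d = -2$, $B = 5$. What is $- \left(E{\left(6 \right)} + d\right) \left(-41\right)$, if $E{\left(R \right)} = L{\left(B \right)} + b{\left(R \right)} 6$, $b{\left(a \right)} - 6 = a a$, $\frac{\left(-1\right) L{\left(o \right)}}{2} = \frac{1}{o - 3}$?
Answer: $10209$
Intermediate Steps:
$L{\left(o \right)} = - \frac{2}{-3 + o}$ ($L{\left(o \right)} = - \frac{2}{o - 3} = - \frac{2}{-3 + o}$)
$b{\left(a \right)} = 6 + a^{2}$ ($b{\left(a \right)} = 6 + a a = 6 + a^{2}$)
$E{\left(R \right)} = 35 + 6 R^{2}$ ($E{\left(R \right)} = - \frac{2}{-3 + 5} + \left(6 + R^{2}\right) 6 = - \frac{2}{2} + \left(36 + 6 R^{2}\right) = \left(-2\right) \frac{1}{2} + \left(36 + 6 R^{2}\right) = -1 + \left(36 + 6 R^{2}\right) = 35 + 6 R^{2}$)
$- \left(E{\left(6 \right)} + d\right) \left(-41\right) = - \left(\left(35 + 6 \cdot 6^{2}\right) - 2\right) \left(-41\right) = - \left(\left(35 + 6 \cdot 36\right) - 2\right) \left(-41\right) = - \left(\left(35 + 216\right) - 2\right) \left(-41\right) = - \left(251 - 2\right) \left(-41\right) = - 249 \left(-41\right) = \left(-1\right) \left(-10209\right) = 10209$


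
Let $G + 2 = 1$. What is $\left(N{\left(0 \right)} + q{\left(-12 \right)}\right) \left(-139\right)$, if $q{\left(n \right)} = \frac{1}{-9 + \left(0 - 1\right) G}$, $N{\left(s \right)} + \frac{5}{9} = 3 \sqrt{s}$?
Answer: $\frac{6811}{72} \approx 94.597$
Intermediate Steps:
$G = -1$ ($G = -2 + 1 = -1$)
$N{\left(s \right)} = - \frac{5}{9} + 3 \sqrt{s}$
$q{\left(n \right)} = - \frac{1}{8}$ ($q{\left(n \right)} = \frac{1}{-9 + \left(0 - 1\right) \left(-1\right)} = \frac{1}{-9 - -1} = \frac{1}{-9 + 1} = \frac{1}{-8} = - \frac{1}{8}$)
$\left(N{\left(0 \right)} + q{\left(-12 \right)}\right) \left(-139\right) = \left(\left(- \frac{5}{9} + 3 \sqrt{0}\right) - \frac{1}{8}\right) \left(-139\right) = \left(\left(- \frac{5}{9} + 3 \cdot 0\right) - \frac{1}{8}\right) \left(-139\right) = \left(\left(- \frac{5}{9} + 0\right) - \frac{1}{8}\right) \left(-139\right) = \left(- \frac{5}{9} - \frac{1}{8}\right) \left(-139\right) = \left(- \frac{49}{72}\right) \left(-139\right) = \frac{6811}{72}$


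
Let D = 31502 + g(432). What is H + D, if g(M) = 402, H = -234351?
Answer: -202447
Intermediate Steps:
D = 31904 (D = 31502 + 402 = 31904)
H + D = -234351 + 31904 = -202447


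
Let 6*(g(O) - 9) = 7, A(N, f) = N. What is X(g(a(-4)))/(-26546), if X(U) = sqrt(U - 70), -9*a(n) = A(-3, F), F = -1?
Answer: -I*sqrt(2154)/159276 ≈ -0.00029139*I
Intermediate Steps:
a(n) = 1/3 (a(n) = -1/9*(-3) = 1/3)
g(O) = 61/6 (g(O) = 9 + (1/6)*7 = 9 + 7/6 = 61/6)
X(U) = sqrt(-70 + U)
X(g(a(-4)))/(-26546) = sqrt(-70 + 61/6)/(-26546) = sqrt(-359/6)*(-1/26546) = (I*sqrt(2154)/6)*(-1/26546) = -I*sqrt(2154)/159276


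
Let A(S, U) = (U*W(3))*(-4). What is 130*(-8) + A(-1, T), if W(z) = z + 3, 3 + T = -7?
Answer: -800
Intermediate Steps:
T = -10 (T = -3 - 7 = -10)
W(z) = 3 + z
A(S, U) = -24*U (A(S, U) = (U*(3 + 3))*(-4) = (U*6)*(-4) = (6*U)*(-4) = -24*U)
130*(-8) + A(-1, T) = 130*(-8) - 24*(-10) = -1040 + 240 = -800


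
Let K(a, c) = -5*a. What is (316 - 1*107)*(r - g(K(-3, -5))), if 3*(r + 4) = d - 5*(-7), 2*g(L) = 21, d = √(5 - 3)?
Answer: -3553/6 + 209*√2/3 ≈ -493.64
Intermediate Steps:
d = √2 ≈ 1.4142
g(L) = 21/2 (g(L) = (½)*21 = 21/2)
r = 23/3 + √2/3 (r = -4 + (√2 - 5*(-7))/3 = -4 + (√2 + 35)/3 = -4 + (35 + √2)/3 = -4 + (35/3 + √2/3) = 23/3 + √2/3 ≈ 8.1381)
(316 - 1*107)*(r - g(K(-3, -5))) = (316 - 1*107)*((23/3 + √2/3) - 1*21/2) = (316 - 107)*((23/3 + √2/3) - 21/2) = 209*(-17/6 + √2/3) = -3553/6 + 209*√2/3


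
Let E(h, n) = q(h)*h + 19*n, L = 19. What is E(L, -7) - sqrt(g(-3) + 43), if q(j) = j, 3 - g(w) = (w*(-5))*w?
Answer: 228 - sqrt(91) ≈ 218.46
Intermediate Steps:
g(w) = 3 + 5*w**2 (g(w) = 3 - w*(-5)*w = 3 - (-5*w)*w = 3 - (-5)*w**2 = 3 + 5*w**2)
E(h, n) = h**2 + 19*n (E(h, n) = h*h + 19*n = h**2 + 19*n)
E(L, -7) - sqrt(g(-3) + 43) = (19**2 + 19*(-7)) - sqrt((3 + 5*(-3)**2) + 43) = (361 - 133) - sqrt((3 + 5*9) + 43) = 228 - sqrt((3 + 45) + 43) = 228 - sqrt(48 + 43) = 228 - sqrt(91)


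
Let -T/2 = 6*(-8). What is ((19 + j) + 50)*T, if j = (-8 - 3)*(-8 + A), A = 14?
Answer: 288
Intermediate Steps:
j = -66 (j = (-8 - 3)*(-8 + 14) = -11*6 = -66)
T = 96 (T = -12*(-8) = -2*(-48) = 96)
((19 + j) + 50)*T = ((19 - 66) + 50)*96 = (-47 + 50)*96 = 3*96 = 288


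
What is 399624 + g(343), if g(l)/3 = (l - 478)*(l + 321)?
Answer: 130704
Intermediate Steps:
g(l) = 3*(-478 + l)*(321 + l) (g(l) = 3*((l - 478)*(l + 321)) = 3*((-478 + l)*(321 + l)) = 3*(-478 + l)*(321 + l))
399624 + g(343) = 399624 + (-460314 - 471*343 + 3*343²) = 399624 + (-460314 - 161553 + 3*117649) = 399624 + (-460314 - 161553 + 352947) = 399624 - 268920 = 130704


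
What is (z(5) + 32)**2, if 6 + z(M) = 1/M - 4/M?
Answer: 16129/25 ≈ 645.16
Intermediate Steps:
z(M) = -6 - 3/M (z(M) = -6 + (1/M - 4/M) = -6 - 3/M)
(z(5) + 32)**2 = ((-6 - 3/5) + 32)**2 = (-33/5 + 32)**2 = (127/5)**2 = 16129/25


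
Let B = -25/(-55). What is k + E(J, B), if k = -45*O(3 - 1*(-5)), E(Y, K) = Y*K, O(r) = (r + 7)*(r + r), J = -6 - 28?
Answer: -118970/11 ≈ -10815.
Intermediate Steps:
J = -34
O(r) = 2*r*(7 + r) (O(r) = (7 + r)*(2*r) = 2*r*(7 + r))
B = 5/11 (B = -25*(-1/55) = 5/11 ≈ 0.45455)
E(Y, K) = K*Y
k = -10800 (k = -90*(3 - 1*(-5))*(7 + (3 - 1*(-5))) = -90*(3 + 5)*(7 + (3 + 5)) = -90*8*(7 + 8) = -90*8*15 = -45*240 = -10800)
k + E(J, B) = -10800 + (5/11)*(-34) = -10800 - 170/11 = -118970/11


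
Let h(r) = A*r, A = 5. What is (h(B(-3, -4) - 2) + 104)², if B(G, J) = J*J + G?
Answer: 25281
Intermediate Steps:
B(G, J) = G + J² (B(G, J) = J² + G = G + J²)
h(r) = 5*r
(h(B(-3, -4) - 2) + 104)² = (5*((-3 + (-4)²) - 2) + 104)² = (5*((-3 + 16) - 2) + 104)² = (5*(13 - 2) + 104)² = (5*11 + 104)² = (55 + 104)² = 159² = 25281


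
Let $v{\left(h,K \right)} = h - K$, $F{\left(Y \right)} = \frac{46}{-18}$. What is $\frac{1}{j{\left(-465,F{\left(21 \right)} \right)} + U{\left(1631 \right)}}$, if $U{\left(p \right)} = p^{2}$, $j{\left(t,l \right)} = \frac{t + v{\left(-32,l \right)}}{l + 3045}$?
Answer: $\frac{13691}{36420262026} \approx 3.7592 \cdot 10^{-7}$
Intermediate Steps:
$F{\left(Y \right)} = - \frac{23}{9}$ ($F{\left(Y \right)} = 46 \left(- \frac{1}{18}\right) = - \frac{23}{9}$)
$j{\left(t,l \right)} = \frac{-32 + t - l}{3045 + l}$ ($j{\left(t,l \right)} = \frac{t - \left(32 + l\right)}{l + 3045} = \frac{-32 + t - l}{3045 + l}$)
$\frac{1}{j{\left(-465,F{\left(21 \right)} \right)} + U{\left(1631 \right)}} = \frac{1}{\frac{-32 - 465 - - \frac{23}{9}}{3045 - \frac{23}{9}} + 1631^{2}} = \frac{1}{\frac{-32 - 465 + \frac{23}{9}}{\frac{27382}{9}} + 2660161} = \frac{1}{\frac{9}{27382} \left(- \frac{4450}{9}\right) + 2660161} = \frac{1}{- \frac{2225}{13691} + 2660161} = \frac{1}{\frac{36420262026}{13691}} = \frac{13691}{36420262026}$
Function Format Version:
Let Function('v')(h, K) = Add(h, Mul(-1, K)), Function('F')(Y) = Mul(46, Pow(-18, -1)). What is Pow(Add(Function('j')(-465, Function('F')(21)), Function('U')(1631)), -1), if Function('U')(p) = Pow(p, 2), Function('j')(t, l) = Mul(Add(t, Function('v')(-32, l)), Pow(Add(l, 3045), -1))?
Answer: Rational(13691, 36420262026) ≈ 3.7592e-7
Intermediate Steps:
Function('F')(Y) = Rational(-23, 9) (Function('F')(Y) = Mul(46, Rational(-1, 18)) = Rational(-23, 9))
Function('j')(t, l) = Mul(Pow(Add(3045, l), -1), Add(-32, t, Mul(-1, l))) (Function('j')(t, l) = Mul(Add(t, Add(-32, Mul(-1, l))), Pow(Add(l, 3045), -1)) = Mul(Add(-32, t, Mul(-1, l)), Pow(Add(3045, l), -1)) = Mul(Pow(Add(3045, l), -1), Add(-32, t, Mul(-1, l))))
Pow(Add(Function('j')(-465, Function('F')(21)), Function('U')(1631)), -1) = Pow(Add(Mul(Pow(Add(3045, Rational(-23, 9)), -1), Add(-32, -465, Mul(-1, Rational(-23, 9)))), Pow(1631, 2)), -1) = Pow(Add(Mul(Pow(Rational(27382, 9), -1), Add(-32, -465, Rational(23, 9))), 2660161), -1) = Pow(Add(Mul(Rational(9, 27382), Rational(-4450, 9)), 2660161), -1) = Pow(Add(Rational(-2225, 13691), 2660161), -1) = Pow(Rational(36420262026, 13691), -1) = Rational(13691, 36420262026)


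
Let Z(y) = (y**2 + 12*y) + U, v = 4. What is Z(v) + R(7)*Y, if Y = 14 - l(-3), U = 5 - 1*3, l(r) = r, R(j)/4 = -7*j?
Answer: -3266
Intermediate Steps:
R(j) = -28*j (R(j) = 4*(-7*j) = -28*j)
U = 2 (U = 5 - 3 = 2)
Y = 17 (Y = 14 - 1*(-3) = 14 + 3 = 17)
Z(y) = 2 + y**2 + 12*y (Z(y) = (y**2 + 12*y) + 2 = 2 + y**2 + 12*y)
Z(v) + R(7)*Y = (2 + 4**2 + 12*4) - 28*7*17 = (2 + 16 + 48) - 196*17 = 66 - 3332 = -3266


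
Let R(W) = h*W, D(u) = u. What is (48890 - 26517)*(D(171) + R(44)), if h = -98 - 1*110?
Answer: -200931913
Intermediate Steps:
h = -208 (h = -98 - 110 = -208)
R(W) = -208*W
(48890 - 26517)*(D(171) + R(44)) = (48890 - 26517)*(171 - 208*44) = 22373*(171 - 9152) = 22373*(-8981) = -200931913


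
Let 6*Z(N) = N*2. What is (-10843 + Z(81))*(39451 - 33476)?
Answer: -64625600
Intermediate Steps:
Z(N) = N/3 (Z(N) = (N*2)/6 = (2*N)/6 = N/3)
(-10843 + Z(81))*(39451 - 33476) = (-10843 + (1/3)*81)*(39451 - 33476) = (-10843 + 27)*5975 = -10816*5975 = -64625600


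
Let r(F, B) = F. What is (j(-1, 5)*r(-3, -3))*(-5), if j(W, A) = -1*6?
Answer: -90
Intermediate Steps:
j(W, A) = -6
(j(-1, 5)*r(-3, -3))*(-5) = -6*(-3)*(-5) = 18*(-5) = -90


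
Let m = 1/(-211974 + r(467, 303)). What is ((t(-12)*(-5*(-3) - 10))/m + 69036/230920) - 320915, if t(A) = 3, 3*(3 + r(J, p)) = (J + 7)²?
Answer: -137235161441/57730 ≈ -2.3772e+6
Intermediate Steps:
r(J, p) = -3 + (7 + J)²/3 (r(J, p) = -3 + (J + 7)²/3 = -3 + (7 + J)²/3)
m = -1/137085 (m = 1/(-211974 + (-3 + (7 + 467)²/3)) = 1/(-211974 + (-3 + (⅓)*474²)) = 1/(-211974 + (-3 + (⅓)*224676)) = 1/(-211974 + (-3 + 74892)) = 1/(-211974 + 74889) = 1/(-137085) = -1/137085 ≈ -7.2947e-6)
((t(-12)*(-5*(-3) - 10))/m + 69036/230920) - 320915 = ((3*(-5*(-3) - 10))/(-1/137085) + 69036/230920) - 320915 = ((3*(15 - 10))*(-137085) + 69036*(1/230920)) - 320915 = ((3*5)*(-137085) + 17259/57730) - 320915 = (15*(-137085) + 17259/57730) - 320915 = (-2056275 + 17259/57730) - 320915 = -118708738491/57730 - 320915 = -137235161441/57730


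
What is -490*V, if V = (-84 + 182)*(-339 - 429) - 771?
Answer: 37257150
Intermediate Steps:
V = -76035 (V = 98*(-768) - 771 = -75264 - 771 = -76035)
-490*V = -490*(-76035) = 37257150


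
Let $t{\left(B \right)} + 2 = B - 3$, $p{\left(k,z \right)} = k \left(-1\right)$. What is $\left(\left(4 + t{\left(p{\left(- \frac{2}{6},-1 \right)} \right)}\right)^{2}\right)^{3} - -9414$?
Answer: $\frac{6862870}{729} \approx 9414.1$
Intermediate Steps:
$p{\left(k,z \right)} = - k$
$t{\left(B \right)} = -5 + B$ ($t{\left(B \right)} = -2 + \left(B - 3\right) = -2 + \left(-3 + B\right) = -5 + B$)
$\left(\left(4 + t{\left(p{\left(- \frac{2}{6},-1 \right)} \right)}\right)^{2}\right)^{3} - -9414 = \left(\left(4 - \left(5 - \frac{2}{6}\right)\right)^{2}\right)^{3} - -9414 = \left(\left(4 - \left(5 - \frac{1}{3}\right)\right)^{2}\right)^{3} + 9414 = \left(\left(4 - \frac{14}{3}\right)^{2}\right)^{3} + 9414 = \left(\left(- \frac{2}{3}\right)^{2}\right)^{3} + 9414 = \left(\frac{4}{9}\right)^{3} + 9414 = \frac{64}{729} + 9414 = \frac{6862870}{729}$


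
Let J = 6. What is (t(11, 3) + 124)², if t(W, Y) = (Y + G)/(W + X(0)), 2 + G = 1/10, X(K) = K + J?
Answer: 444830281/28900 ≈ 15392.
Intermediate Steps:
X(K) = 6 + K (X(K) = K + 6 = 6 + K)
G = -19/10 (G = -2 + 1/10 = -2 + ⅒ = -19/10 ≈ -1.9000)
t(W, Y) = (-19/10 + Y)/(6 + W) (t(W, Y) = (Y - 19/10)/(W + (6 + 0)) = (-19/10 + Y)/(W + 6) = (-19/10 + Y)/(6 + W))
(t(11, 3) + 124)² = ((-19/10 + 3)/(6 + 11) + 124)² = ((11/10)/17 + 124)² = ((1/17)*(11/10) + 124)² = (11/170 + 124)² = (21091/170)² = 444830281/28900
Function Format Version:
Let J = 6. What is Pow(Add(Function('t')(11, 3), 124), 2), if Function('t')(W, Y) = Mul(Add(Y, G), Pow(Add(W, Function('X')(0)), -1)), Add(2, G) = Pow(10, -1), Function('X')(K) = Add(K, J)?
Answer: Rational(444830281, 28900) ≈ 15392.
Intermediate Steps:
Function('X')(K) = Add(6, K) (Function('X')(K) = Add(K, 6) = Add(6, K))
G = Rational(-19, 10) (G = Add(-2, Pow(10, -1)) = Add(-2, Rational(1, 10)) = Rational(-19, 10) ≈ -1.9000)
Function('t')(W, Y) = Mul(Pow(Add(6, W), -1), Add(Rational(-19, 10), Y)) (Function('t')(W, Y) = Mul(Add(Y, Rational(-19, 10)), Pow(Add(W, Add(6, 0)), -1)) = Mul(Add(Rational(-19, 10), Y), Pow(Add(W, 6), -1)) = Mul(Add(Rational(-19, 10), Y), Pow(Add(6, W), -1)) = Mul(Pow(Add(6, W), -1), Add(Rational(-19, 10), Y)))
Pow(Add(Function('t')(11, 3), 124), 2) = Pow(Add(Mul(Pow(Add(6, 11), -1), Add(Rational(-19, 10), 3)), 124), 2) = Pow(Add(Mul(Pow(17, -1), Rational(11, 10)), 124), 2) = Pow(Add(Mul(Rational(1, 17), Rational(11, 10)), 124), 2) = Pow(Add(Rational(11, 170), 124), 2) = Pow(Rational(21091, 170), 2) = Rational(444830281, 28900)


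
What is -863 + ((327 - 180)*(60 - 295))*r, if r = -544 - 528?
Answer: 37031377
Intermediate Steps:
r = -1072
-863 + ((327 - 180)*(60 - 295))*r = -863 + ((327 - 180)*(60 - 295))*(-1072) = -863 + (147*(-235))*(-1072) = -863 - 34545*(-1072) = -863 + 37032240 = 37031377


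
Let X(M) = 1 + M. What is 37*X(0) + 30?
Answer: 67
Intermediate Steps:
37*X(0) + 30 = 37*(1 + 0) + 30 = 37*1 + 30 = 37 + 30 = 67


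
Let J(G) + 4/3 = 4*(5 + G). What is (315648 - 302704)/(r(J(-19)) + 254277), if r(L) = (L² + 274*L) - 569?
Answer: 29124/542893 ≈ 0.053646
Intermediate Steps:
J(G) = 56/3 + 4*G (J(G) = -4/3 + 4*(5 + G) = -4/3 + (20 + 4*G) = 56/3 + 4*G)
r(L) = -569 + L² + 274*L
(315648 - 302704)/(r(J(-19)) + 254277) = (315648 - 302704)/((-569 + (56/3 + 4*(-19))² + 274*(56/3 + 4*(-19))) + 254277) = 12944/((-569 + (56/3 - 76)² + 274*(56/3 - 76)) + 254277) = 12944/((-569 + (-172/3)² + 274*(-172/3)) + 254277) = 12944/((-569 + 29584/9 - 47128/3) + 254277) = 12944/(-116921/9 + 254277) = 12944/(2171572/9) = 12944*(9/2171572) = 29124/542893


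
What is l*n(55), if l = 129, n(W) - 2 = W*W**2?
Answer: 21462633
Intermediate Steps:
n(W) = 2 + W**3 (n(W) = 2 + W*W**2 = 2 + W**3)
l*n(55) = 129*(2 + 55**3) = 129*(2 + 166375) = 129*166377 = 21462633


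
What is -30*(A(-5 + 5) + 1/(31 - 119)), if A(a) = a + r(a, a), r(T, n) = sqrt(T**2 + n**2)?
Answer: 15/44 ≈ 0.34091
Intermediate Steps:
A(a) = a + sqrt(2)*sqrt(a**2) (A(a) = a + sqrt(a**2 + a**2) = a + sqrt(2*a**2) = a + sqrt(2)*sqrt(a**2))
-30*(A(-5 + 5) + 1/(31 - 119)) = -30*(((-5 + 5) + sqrt(2)*sqrt((-5 + 5)**2)) + 1/(31 - 119)) = -30*((0 + sqrt(2)*sqrt(0**2)) + 1/(-88)) = -30*((0 + sqrt(2)*sqrt(0)) - 1/88) = -30*((0 + sqrt(2)*0) - 1/88) = -30*((0 + 0) - 1/88) = -30*(0 - 1/88) = -30*(-1/88) = 15/44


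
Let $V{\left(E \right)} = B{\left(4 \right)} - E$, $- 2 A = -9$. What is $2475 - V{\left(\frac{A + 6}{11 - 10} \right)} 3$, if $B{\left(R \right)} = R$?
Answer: $\frac{4989}{2} \approx 2494.5$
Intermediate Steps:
$A = \frac{9}{2}$ ($A = \left(- \frac{1}{2}\right) \left(-9\right) = \frac{9}{2} \approx 4.5$)
$V{\left(E \right)} = 4 - E$
$2475 - V{\left(\frac{A + 6}{11 - 10} \right)} 3 = 2475 - \left(4 - \frac{\frac{9}{2} + 6}{11 - 10}\right) 3 = 2475 - \left(4 - \frac{21}{2 \cdot 1}\right) 3 = 2475 - \left(4 - \frac{21}{2} \cdot 1\right) 3 = 2475 - \left(4 - \frac{21}{2}\right) 3 = 2475 - \left(- \frac{13}{2}\right) 3 = 2475 - - \frac{39}{2} = 2475 + \frac{39}{2} = \frac{4989}{2}$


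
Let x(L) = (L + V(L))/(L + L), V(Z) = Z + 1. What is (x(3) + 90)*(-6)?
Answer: -547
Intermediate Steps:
V(Z) = 1 + Z
x(L) = (1 + 2*L)/(2*L) (x(L) = (L + (1 + L))/(L + L) = (1 + 2*L)/((2*L)) = (1 + 2*L)*(1/(2*L)) = (1 + 2*L)/(2*L))
(x(3) + 90)*(-6) = ((1/2 + 3)/3 + 90)*(-6) = ((1/3)*(7/2) + 90)*(-6) = (7/6 + 90)*(-6) = (547/6)*(-6) = -547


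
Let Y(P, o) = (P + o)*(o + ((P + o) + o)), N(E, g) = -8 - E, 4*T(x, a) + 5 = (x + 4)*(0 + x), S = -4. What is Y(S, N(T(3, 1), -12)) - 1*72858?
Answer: -72218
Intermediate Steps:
T(x, a) = -5/4 + x*(4 + x)/4 (T(x, a) = -5/4 + ((x + 4)*(0 + x))/4 = -5/4 + ((4 + x)*x)/4 = -5/4 + (x*(4 + x))/4 = -5/4 + x*(4 + x)/4)
Y(P, o) = (P + o)*(P + 3*o) (Y(P, o) = (P + o)*(o + (P + 2*o)) = (P + o)*(P + 3*o))
Y(S, N(T(3, 1), -12)) - 1*72858 = ((-4)² + 3*(-8 - (-5/4 + 3 + (¼)*3²))² + 4*(-4)*(-8 - (-5/4 + 3 + (¼)*3²))) - 1*72858 = (16 + 3*(-8 - (-5/4 + 3 + (¼)*9))² + 4*(-4)*(-8 - (-5/4 + 3 + (¼)*9))) - 72858 = (16 + 3*(-8 - (-5/4 + 3 + 9/4))² + 4*(-4)*(-8 - (-5/4 + 3 + 9/4))) - 72858 = (16 + 3*(-8 - 1*4)² + 4*(-4)*(-8 - 1*4)) - 72858 = (16 + 3*(-8 - 4)² + 4*(-4)*(-8 - 4)) - 72858 = (16 + 3*(-12)² + 4*(-4)*(-12)) - 72858 = (16 + 3*144 + 192) - 72858 = (16 + 432 + 192) - 72858 = 640 - 72858 = -72218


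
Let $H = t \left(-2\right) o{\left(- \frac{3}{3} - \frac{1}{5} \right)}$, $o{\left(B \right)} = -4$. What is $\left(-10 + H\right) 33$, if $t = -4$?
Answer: $-1386$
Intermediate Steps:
$H = -32$ ($H = \left(-4\right) \left(-2\right) \left(-4\right) = 8 \left(-4\right) = -32$)
$\left(-10 + H\right) 33 = \left(-10 - 32\right) 33 = \left(-42\right) 33 = -1386$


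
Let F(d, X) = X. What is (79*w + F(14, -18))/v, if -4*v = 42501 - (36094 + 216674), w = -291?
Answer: -30676/70089 ≈ -0.43767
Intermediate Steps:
v = 210267/4 (v = -(42501 - (36094 + 216674))/4 = -(42501 - 1*252768)/4 = -(42501 - 252768)/4 = -¼*(-210267) = 210267/4 ≈ 52567.)
(79*w + F(14, -18))/v = (79*(-291) - 18)/(210267/4) = (-22989 - 18)*(4/210267) = -23007*4/210267 = -30676/70089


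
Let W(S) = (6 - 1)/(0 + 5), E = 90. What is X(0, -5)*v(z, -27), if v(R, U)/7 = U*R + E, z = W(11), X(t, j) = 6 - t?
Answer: 2646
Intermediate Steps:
W(S) = 1 (W(S) = 5/5 = 5*(⅕) = 1)
z = 1
v(R, U) = 630 + 7*R*U (v(R, U) = 7*(U*R + 90) = 7*(R*U + 90) = 7*(90 + R*U) = 630 + 7*R*U)
X(0, -5)*v(z, -27) = (6 - 1*0)*(630 + 7*1*(-27)) = (6 + 0)*(630 - 189) = 6*441 = 2646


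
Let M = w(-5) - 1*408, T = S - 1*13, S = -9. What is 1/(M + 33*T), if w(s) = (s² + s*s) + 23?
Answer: -1/1061 ≈ -0.00094251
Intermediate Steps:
w(s) = 23 + 2*s² (w(s) = (s² + s²) + 23 = 2*s² + 23 = 23 + 2*s²)
T = -22 (T = -9 - 1*13 = -9 - 13 = -22)
M = -335 (M = (23 + 2*(-5)²) - 1*408 = (23 + 2*25) - 408 = (23 + 50) - 408 = 73 - 408 = -335)
1/(M + 33*T) = 1/(-335 + 33*(-22)) = 1/(-335 - 726) = 1/(-1061) = -1/1061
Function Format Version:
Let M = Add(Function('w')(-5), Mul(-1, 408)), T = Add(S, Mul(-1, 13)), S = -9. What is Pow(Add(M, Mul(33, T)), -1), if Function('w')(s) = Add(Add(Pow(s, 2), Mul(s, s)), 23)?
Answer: Rational(-1, 1061) ≈ -0.00094251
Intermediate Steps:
Function('w')(s) = Add(23, Mul(2, Pow(s, 2))) (Function('w')(s) = Add(Add(Pow(s, 2), Pow(s, 2)), 23) = Add(Mul(2, Pow(s, 2)), 23) = Add(23, Mul(2, Pow(s, 2))))
T = -22 (T = Add(-9, Mul(-1, 13)) = Add(-9, -13) = -22)
M = -335 (M = Add(Add(23, Mul(2, Pow(-5, 2))), Mul(-1, 408)) = Add(Add(23, Mul(2, 25)), -408) = Add(Add(23, 50), -408) = Add(73, -408) = -335)
Pow(Add(M, Mul(33, T)), -1) = Pow(Add(-335, Mul(33, -22)), -1) = Pow(Add(-335, -726), -1) = Pow(-1061, -1) = Rational(-1, 1061)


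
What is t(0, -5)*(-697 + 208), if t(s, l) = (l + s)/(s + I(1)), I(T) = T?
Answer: 2445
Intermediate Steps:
t(s, l) = (l + s)/(1 + s) (t(s, l) = (l + s)/(s + 1) = (l + s)/(1 + s))
t(0, -5)*(-697 + 208) = ((-5 + 0)/(1 + 0))*(-697 + 208) = (-5/1)*(-489) = (1*(-5))*(-489) = -5*(-489) = 2445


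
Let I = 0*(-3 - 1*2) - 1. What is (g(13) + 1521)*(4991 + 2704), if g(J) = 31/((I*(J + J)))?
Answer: 304067925/26 ≈ 1.1695e+7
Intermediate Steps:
I = -1 (I = 0*(-3 - 2) - 1 = 0*(-5) - 1 = 0 - 1 = -1)
g(J) = -31/(2*J) (g(J) = 31/((-(J + J))) = 31/((-2*J)) = 31*(-1/(2*J)) = -31/(2*J))
(g(13) + 1521)*(4991 + 2704) = (-31/2/13 + 1521)*(4991 + 2704) = (-31/2*1/13 + 1521)*7695 = (-31/26 + 1521)*7695 = (39515/26)*7695 = 304067925/26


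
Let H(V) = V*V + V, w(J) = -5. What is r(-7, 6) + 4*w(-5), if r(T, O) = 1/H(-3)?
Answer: -119/6 ≈ -19.833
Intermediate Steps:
H(V) = V + V**2 (H(V) = V**2 + V = V + V**2)
r(T, O) = 1/6 (r(T, O) = 1/(-3*(1 - 3)) = 1/(-3*(-2)) = 1/6)
r(-7, 6) + 4*w(-5) = 1/6 + 4*(-5) = 1/6 - 20 = -119/6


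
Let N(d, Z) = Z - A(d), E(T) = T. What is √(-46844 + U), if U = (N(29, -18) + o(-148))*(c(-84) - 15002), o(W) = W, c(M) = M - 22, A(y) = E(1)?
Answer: 4*√154762 ≈ 1573.6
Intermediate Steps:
A(y) = 1
c(M) = -22 + M
N(d, Z) = -1 + Z (N(d, Z) = Z - 1*1 = Z - 1 = -1 + Z)
U = 2523036 (U = ((-1 - 18) - 148)*((-22 - 84) - 15002) = (-19 - 148)*(-106 - 15002) = -167*(-15108) = 2523036)
√(-46844 + U) = √(-46844 + 2523036) = √2476192 = 4*√154762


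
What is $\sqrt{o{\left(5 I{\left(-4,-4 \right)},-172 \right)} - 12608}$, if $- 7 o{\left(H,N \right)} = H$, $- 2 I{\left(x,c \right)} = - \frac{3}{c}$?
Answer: $\frac{i \sqrt{9884462}}{28} \approx 112.28 i$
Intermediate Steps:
$I{\left(x,c \right)} = \frac{3}{2 c}$ ($I{\left(x,c \right)} = - \frac{\left(-3\right) \frac{1}{c}}{2} = \frac{3}{2 c}$)
$o{\left(H,N \right)} = - \frac{H}{7}$
$\sqrt{o{\left(5 I{\left(-4,-4 \right)},-172 \right)} - 12608} = \sqrt{- \frac{5 \frac{3}{2 \left(-4\right)}}{7} - 12608} = \sqrt{- \frac{5 \cdot \frac{3}{2} \left(- \frac{1}{4}\right)}{7} - 12608} = \sqrt{- \frac{5 \left(- \frac{3}{8}\right)}{7} - 12608} = \sqrt{\left(- \frac{1}{7}\right) \left(- \frac{15}{8}\right) - 12608} = \sqrt{\frac{15}{56} - 12608} = \sqrt{- \frac{706033}{56}} = \frac{i \sqrt{9884462}}{28}$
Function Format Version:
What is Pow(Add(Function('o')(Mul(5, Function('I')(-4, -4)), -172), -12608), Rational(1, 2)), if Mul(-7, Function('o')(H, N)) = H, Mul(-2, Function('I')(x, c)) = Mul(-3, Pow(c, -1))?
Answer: Mul(Rational(1, 28), I, Pow(9884462, Rational(1, 2))) ≈ Mul(112.28, I)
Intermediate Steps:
Function('I')(x, c) = Mul(Rational(3, 2), Pow(c, -1)) (Function('I')(x, c) = Mul(Rational(-1, 2), Mul(-3, Pow(c, -1))) = Mul(Rational(3, 2), Pow(c, -1)))
Function('o')(H, N) = Mul(Rational(-1, 7), H)
Pow(Add(Function('o')(Mul(5, Function('I')(-4, -4)), -172), -12608), Rational(1, 2)) = Pow(Add(Mul(Rational(-1, 7), Mul(5, Mul(Rational(3, 2), Pow(-4, -1)))), -12608), Rational(1, 2)) = Pow(Add(Mul(Rational(-1, 7), Mul(5, Mul(Rational(3, 2), Rational(-1, 4)))), -12608), Rational(1, 2)) = Pow(Add(Mul(Rational(-1, 7), Mul(5, Rational(-3, 8))), -12608), Rational(1, 2)) = Pow(Add(Mul(Rational(-1, 7), Rational(-15, 8)), -12608), Rational(1, 2)) = Pow(Add(Rational(15, 56), -12608), Rational(1, 2)) = Pow(Rational(-706033, 56), Rational(1, 2)) = Mul(Rational(1, 28), I, Pow(9884462, Rational(1, 2)))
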